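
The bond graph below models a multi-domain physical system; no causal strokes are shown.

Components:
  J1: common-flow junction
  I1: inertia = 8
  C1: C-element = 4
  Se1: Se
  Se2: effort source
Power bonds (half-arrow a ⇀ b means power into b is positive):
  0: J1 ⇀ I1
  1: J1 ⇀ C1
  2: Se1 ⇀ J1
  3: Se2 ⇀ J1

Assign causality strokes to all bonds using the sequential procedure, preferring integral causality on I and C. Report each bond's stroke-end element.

b2 stroke at J1  (Se1: effort source, stroke at far end)
b3 stroke at J1  (Se2 fixes effort; stroke away)
b0 stroke at I1  (I1: I, integral causality)
b1 stroke at J1  (J1 flow already set via bond 0)

#0 |I1
#1 |J1
#2 |J1
#3 |J1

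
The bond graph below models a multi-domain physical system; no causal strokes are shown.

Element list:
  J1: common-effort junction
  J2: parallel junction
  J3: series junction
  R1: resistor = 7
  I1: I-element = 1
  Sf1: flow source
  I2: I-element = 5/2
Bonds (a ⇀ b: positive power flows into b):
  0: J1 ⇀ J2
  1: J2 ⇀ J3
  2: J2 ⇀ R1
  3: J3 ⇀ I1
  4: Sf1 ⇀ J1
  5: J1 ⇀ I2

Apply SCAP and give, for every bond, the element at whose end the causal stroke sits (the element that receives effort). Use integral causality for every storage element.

b0 stroke at J1
b1 stroke at J3
b2 stroke at J2
b3 stroke at I1
b4 stroke at Sf1
b5 stroke at I2

b4 |Sf1  (Sf1: flow source, stroke at near end)
b3 |I1  (prefer integral on I1)
b1 |J3  (common-f at J3 fixed by 3)
b5 |I2  (prefer integral on I2)
b0 |J1  (J1 needs exactly one e-in)
b2 |J2  (only one effort-in slot at J2)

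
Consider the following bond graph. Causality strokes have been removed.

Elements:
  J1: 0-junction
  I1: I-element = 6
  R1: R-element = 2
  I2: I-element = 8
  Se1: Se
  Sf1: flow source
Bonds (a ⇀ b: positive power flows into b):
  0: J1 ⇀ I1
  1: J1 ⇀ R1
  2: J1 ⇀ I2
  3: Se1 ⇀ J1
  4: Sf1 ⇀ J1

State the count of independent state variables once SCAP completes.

2  (I1, I2 all integral)

bond 3 stroke at J1  (Se1: effort source, stroke at far end)
bond 4 stroke at Sf1  (source Sf1 imposes f)
bond 0 stroke at I1  (common-e at J1 fixed by 3)
bond 1 stroke at R1  (J1: bond 3 brought effort, rest push out)
bond 2 stroke at I2  (common-e at J1 fixed by 3)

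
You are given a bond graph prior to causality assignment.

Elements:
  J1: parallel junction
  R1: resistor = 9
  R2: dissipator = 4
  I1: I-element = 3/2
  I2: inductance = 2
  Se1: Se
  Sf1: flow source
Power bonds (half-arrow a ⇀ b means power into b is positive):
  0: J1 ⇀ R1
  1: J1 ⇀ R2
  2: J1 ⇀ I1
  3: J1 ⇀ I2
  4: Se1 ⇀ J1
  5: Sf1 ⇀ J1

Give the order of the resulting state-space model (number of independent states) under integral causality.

b4 stroke at J1  (Se1: effort source, stroke at far end)
b5 stroke at Sf1  (Sf1 fixes flow; stroke at Sf1)
b0 stroke at R1  (J1: bond 4 brought effort, rest push out)
b1 stroke at R2  (common-e at J1 fixed by 4)
b2 stroke at I1  (0-jn J1 has e-setter on 4)
b3 stroke at I2  (J1 effort already set via bond 4)

2  (I1, I2 all integral)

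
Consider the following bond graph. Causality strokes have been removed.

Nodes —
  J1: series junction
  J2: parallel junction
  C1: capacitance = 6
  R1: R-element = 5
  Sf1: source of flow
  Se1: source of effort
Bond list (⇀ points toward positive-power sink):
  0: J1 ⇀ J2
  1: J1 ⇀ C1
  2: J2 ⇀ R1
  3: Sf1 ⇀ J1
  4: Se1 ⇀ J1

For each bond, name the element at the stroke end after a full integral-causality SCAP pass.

#3 →Sf1  (Sf1: flow source, stroke at near end)
#4 →J1  (source Se1 imposes e)
#0 →J1  (J1 flow already set via bond 3)
#1 →J1  (J1 flow already set via bond 3)
#2 →J2  (only one effort-in slot at J2)

bond 0 |J1
bond 1 |J1
bond 2 |J2
bond 3 |Sf1
bond 4 |J1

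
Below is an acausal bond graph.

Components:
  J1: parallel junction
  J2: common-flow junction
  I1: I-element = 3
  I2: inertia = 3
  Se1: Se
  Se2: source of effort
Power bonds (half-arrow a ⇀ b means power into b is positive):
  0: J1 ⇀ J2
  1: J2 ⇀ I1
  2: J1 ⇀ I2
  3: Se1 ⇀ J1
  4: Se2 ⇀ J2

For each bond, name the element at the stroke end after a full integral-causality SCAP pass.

bond 3 |J1  (source Se1 imposes e)
bond 4 |J2  (Se2 (Se) sets effort on bond)
bond 0 |J2  (0-jn J1 has e-setter on 3)
bond 2 |I2  (0-jn J1 has e-setter on 3)
bond 1 |I1  (J2 needs exactly one f-in)

bond 0 |J2
bond 1 |I1
bond 2 |I2
bond 3 |J1
bond 4 |J2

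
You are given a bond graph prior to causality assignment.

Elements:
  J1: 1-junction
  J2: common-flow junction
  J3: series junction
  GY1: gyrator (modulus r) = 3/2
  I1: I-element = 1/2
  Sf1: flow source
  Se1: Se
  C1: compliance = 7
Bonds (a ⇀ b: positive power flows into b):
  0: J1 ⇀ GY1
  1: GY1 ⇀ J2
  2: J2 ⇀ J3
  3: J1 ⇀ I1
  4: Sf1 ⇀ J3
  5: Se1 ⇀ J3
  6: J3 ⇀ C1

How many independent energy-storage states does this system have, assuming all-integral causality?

#4 stroke→Sf1  (source Sf1 imposes f)
#5 stroke→J3  (source Se1 imposes e)
#2 stroke→J3  (J3: bond 4 brought flow, rest push out)
#6 stroke→J3  (1-jn J3 has f-setter on 4)
#1 stroke→J2  (J2: bond 2 brought flow, rest push out)
#0 stroke→J1  (GY1 both-in/both-out from 1)
#3 stroke→I1  (closing 1-jn rule on J1)

2  (C1, I1 all integral)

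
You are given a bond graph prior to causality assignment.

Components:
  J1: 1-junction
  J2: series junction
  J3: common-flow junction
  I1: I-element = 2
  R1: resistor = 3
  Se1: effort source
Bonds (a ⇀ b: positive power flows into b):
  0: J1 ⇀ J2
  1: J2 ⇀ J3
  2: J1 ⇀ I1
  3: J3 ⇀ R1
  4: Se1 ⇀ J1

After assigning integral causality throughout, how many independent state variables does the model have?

β4 stroke at J1  (source Se1 imposes e)
β2 stroke at I1  (I1 integral (f out))
β0 stroke at J1  (1-jn J1 has f-setter on 2)
β1 stroke at J2  (J2: bond 0 brought flow, rest push out)
β3 stroke at J3  (1-jn J3 has f-setter on 1)

1  (I1 all integral)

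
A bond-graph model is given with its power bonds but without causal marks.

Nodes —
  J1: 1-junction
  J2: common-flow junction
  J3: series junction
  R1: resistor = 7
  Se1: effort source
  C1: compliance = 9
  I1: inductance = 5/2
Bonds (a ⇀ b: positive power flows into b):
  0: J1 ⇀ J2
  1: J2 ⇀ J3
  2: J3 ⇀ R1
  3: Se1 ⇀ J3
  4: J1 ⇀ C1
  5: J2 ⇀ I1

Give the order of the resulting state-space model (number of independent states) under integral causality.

2  (C1, I1 all integral)

b3 |J3  (Se1 fixes effort; stroke away)
b4 |J1  (C1 integral (e out))
b0 |J2  (only one flow-in slot at J1)
b5 |I1  (I1 integral (f out))
b1 |J2  (J2 flow already set via bond 5)
b2 |J3  (1-jn J3 has f-setter on 1)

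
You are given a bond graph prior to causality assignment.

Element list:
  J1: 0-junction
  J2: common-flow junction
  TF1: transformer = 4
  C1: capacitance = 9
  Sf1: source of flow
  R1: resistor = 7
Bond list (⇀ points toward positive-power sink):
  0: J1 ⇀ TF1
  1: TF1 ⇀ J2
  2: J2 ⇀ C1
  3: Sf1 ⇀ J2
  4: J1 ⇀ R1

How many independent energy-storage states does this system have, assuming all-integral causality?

b3 →Sf1  (source Sf1 imposes f)
b1 →J2  (J2: bond 3 brought flow, rest push out)
b2 →J2  (J2 flow already set via bond 3)
b0 →TF1  (through TF1, causality passes straight; one stroke at TF1)
b4 →J1  (J1 needs exactly one e-in)

1  (C1 all integral)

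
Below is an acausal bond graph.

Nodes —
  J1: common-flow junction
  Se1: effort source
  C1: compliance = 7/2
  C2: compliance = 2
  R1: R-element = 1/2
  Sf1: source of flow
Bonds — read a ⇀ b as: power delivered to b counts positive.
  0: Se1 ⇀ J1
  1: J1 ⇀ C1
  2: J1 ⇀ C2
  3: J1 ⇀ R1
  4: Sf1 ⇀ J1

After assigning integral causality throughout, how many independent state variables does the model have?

β0 |J1  (source Se1 imposes e)
β4 |Sf1  (source Sf1 imposes f)
β1 |J1  (J1: bond 4 brought flow, rest push out)
β2 |J1  (J1 flow already set via bond 4)
β3 |J1  (J1: bond 4 brought flow, rest push out)

2  (C1, C2 all integral)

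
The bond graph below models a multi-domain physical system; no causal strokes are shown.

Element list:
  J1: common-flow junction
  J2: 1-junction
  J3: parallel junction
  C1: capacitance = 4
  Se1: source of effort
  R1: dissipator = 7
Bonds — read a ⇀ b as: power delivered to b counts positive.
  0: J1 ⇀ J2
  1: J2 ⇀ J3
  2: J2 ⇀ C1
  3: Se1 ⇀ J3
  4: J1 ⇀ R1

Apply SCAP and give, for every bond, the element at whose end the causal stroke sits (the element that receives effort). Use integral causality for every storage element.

b3 stroke→J3  (Se1: effort source, stroke at far end)
b1 stroke→J2  (0-jn J3 has e-setter on 3)
b2 stroke→J2  (prefer integral on C1)
b0 stroke→J1  (closing 1-jn rule on J2)
b4 stroke→R1  (J1: last free bond brings flow in)

bond 0 stroke at J1
bond 1 stroke at J2
bond 2 stroke at J2
bond 3 stroke at J3
bond 4 stroke at R1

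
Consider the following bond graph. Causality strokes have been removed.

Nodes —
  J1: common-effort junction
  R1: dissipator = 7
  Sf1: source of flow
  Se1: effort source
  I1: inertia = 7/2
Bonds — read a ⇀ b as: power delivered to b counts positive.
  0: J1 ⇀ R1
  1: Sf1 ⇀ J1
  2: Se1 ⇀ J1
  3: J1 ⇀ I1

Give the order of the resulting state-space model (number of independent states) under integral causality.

1  (I1 all integral)

bond 1 |Sf1  (source Sf1 imposes f)
bond 2 |J1  (Se1: effort source, stroke at far end)
bond 0 |R1  (J1 effort already set via bond 2)
bond 3 |I1  (0-jn J1 has e-setter on 2)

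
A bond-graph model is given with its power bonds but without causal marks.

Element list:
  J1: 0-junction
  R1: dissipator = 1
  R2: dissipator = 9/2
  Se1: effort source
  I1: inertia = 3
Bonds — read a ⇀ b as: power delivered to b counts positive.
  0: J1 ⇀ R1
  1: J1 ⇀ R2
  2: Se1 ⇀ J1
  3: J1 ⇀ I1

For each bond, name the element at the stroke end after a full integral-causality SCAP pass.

bond 0 stroke at R1
bond 1 stroke at R2
bond 2 stroke at J1
bond 3 stroke at I1

#2 stroke at J1  (Se1 fixes effort; stroke away)
#0 stroke at R1  (J1: bond 2 brought effort, rest push out)
#1 stroke at R2  (0-jn J1 has e-setter on 2)
#3 stroke at I1  (common-e at J1 fixed by 2)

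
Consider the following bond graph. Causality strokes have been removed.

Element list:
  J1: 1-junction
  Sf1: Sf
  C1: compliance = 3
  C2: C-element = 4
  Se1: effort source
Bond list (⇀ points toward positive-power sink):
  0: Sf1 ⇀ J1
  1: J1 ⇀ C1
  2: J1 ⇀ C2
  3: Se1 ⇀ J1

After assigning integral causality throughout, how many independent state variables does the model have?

2  (C1, C2 all integral)

bond 0 stroke→Sf1  (source Sf1 imposes f)
bond 3 stroke→J1  (source Se1 imposes e)
bond 1 stroke→J1  (J1: bond 0 brought flow, rest push out)
bond 2 stroke→J1  (1-jn J1 has f-setter on 0)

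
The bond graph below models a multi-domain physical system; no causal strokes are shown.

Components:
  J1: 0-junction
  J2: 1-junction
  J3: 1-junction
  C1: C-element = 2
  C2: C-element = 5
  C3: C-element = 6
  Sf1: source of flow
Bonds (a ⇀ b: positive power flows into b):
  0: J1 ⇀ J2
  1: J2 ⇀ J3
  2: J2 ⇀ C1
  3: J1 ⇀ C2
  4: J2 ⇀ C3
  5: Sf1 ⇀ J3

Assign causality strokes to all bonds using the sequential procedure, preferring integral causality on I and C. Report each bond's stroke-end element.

β5 →Sf1  (Sf1 (Sf) sets flow on bond)
β1 →J3  (J3: bond 5 brought flow, rest push out)
β0 →J2  (J2 flow already set via bond 1)
β2 →J2  (J2: bond 1 brought flow, rest push out)
β4 →J2  (1-jn J2 has f-setter on 1)
β3 →J1  (J1: last free bond brings effort in)

#0 stroke→J2
#1 stroke→J3
#2 stroke→J2
#3 stroke→J1
#4 stroke→J2
#5 stroke→Sf1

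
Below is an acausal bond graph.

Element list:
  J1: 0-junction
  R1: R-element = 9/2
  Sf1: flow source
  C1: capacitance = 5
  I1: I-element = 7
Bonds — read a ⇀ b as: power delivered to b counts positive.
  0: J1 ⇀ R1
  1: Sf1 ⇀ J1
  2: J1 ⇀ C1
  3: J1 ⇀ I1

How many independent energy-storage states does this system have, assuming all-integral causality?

b1 stroke→Sf1  (Sf1: flow source, stroke at near end)
b2 stroke→J1  (prefer integral on C1)
b0 stroke→R1  (J1: bond 2 brought effort, rest push out)
b3 stroke→I1  (common-e at J1 fixed by 2)

2  (C1, I1 all integral)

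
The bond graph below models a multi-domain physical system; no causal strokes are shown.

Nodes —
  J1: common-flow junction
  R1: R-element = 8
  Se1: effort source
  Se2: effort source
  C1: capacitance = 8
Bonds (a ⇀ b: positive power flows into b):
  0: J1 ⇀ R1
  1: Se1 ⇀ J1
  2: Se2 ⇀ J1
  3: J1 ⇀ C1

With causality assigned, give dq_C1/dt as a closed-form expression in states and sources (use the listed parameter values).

dq_C1/dt = E_Se1/8 + E_Se2/8 - q_C1/64

#1 →J1  (Se1: effort source, stroke at far end)
#2 →J1  (Se2: effort source, stroke at far end)
#3 →J1  (C1 integral (e out))
#0 →R1  (only one flow-in slot at J1)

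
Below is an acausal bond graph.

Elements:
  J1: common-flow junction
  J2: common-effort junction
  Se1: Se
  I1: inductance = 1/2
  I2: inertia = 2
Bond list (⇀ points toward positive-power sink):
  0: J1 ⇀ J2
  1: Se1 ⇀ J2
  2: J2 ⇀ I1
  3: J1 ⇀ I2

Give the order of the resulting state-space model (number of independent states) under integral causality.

2  (I1, I2 all integral)

#1 →J2  (Se1 fixes effort; stroke away)
#0 →J1  (0-jn J2 has e-setter on 1)
#2 →I1  (0-jn J2 has e-setter on 1)
#3 →I2  (only one flow-in slot at J1)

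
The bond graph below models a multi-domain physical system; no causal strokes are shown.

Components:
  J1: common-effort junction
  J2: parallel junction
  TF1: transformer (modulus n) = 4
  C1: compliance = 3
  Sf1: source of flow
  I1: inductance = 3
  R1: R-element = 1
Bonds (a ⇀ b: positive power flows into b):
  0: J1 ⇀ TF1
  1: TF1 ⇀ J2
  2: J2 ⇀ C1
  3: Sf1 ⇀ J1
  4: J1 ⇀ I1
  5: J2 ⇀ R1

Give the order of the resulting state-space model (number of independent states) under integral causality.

2  (C1, I1 all integral)

bond 3 stroke at Sf1  (Sf1: flow source, stroke at near end)
bond 2 stroke at J2  (C1 outputs effort q/C1)
bond 1 stroke at TF1  (J2 effort already set via bond 2)
bond 5 stroke at R1  (common-e at J2 fixed by 2)
bond 0 stroke at J1  (TF1: transformer flips bond 1)
bond 4 stroke at I1  (J1 effort already set via bond 0)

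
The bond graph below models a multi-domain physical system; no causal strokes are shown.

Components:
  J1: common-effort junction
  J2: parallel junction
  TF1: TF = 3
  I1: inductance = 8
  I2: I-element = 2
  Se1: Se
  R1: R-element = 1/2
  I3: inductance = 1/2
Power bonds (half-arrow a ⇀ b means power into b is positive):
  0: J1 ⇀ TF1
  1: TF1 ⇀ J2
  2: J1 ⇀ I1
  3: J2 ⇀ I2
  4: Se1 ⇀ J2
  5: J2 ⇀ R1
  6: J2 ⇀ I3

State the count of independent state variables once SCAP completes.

3  (I1, I2, I3 all integral)

bond 4 →J2  (Se1 (Se) sets effort on bond)
bond 1 →TF1  (J2 effort already set via bond 4)
bond 3 →I2  (0-jn J2 has e-setter on 4)
bond 5 →R1  (J2: bond 4 brought effort, rest push out)
bond 6 →I3  (common-e at J2 fixed by 4)
bond 0 →J1  (TF TF1: opposite of bond 1)
bond 2 →I1  (J1: bond 0 brought effort, rest push out)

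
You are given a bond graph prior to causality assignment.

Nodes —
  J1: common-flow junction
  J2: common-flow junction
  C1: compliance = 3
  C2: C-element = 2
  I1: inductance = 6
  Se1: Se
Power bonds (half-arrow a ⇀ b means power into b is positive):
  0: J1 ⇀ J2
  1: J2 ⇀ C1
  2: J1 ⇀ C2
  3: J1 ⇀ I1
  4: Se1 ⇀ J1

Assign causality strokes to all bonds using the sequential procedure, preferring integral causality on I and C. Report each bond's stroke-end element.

β4 |J1  (Se1 fixes effort; stroke away)
β1 |J2  (prefer integral on C1)
β0 |J1  (closing 1-jn rule on J2)
β2 |J1  (C2 integral (e out))
β3 |I1  (only one flow-in slot at J1)

b0 stroke at J1
b1 stroke at J2
b2 stroke at J1
b3 stroke at I1
b4 stroke at J1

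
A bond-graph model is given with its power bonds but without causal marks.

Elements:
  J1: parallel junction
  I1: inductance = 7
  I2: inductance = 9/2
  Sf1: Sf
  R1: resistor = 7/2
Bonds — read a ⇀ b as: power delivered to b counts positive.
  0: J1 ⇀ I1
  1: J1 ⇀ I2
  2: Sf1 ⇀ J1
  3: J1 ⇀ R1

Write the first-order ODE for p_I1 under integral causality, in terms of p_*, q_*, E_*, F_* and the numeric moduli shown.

β2 stroke→Sf1  (source Sf1 imposes f)
β0 stroke→I1  (I1: I, integral causality)
β1 stroke→I2  (I2 outputs flow p/I2)
β3 stroke→J1  (J1: last free bond brings effort in)

dp_I1/dt = 7*F_Sf1/2 - p_I1/2 - 7*p_I2/9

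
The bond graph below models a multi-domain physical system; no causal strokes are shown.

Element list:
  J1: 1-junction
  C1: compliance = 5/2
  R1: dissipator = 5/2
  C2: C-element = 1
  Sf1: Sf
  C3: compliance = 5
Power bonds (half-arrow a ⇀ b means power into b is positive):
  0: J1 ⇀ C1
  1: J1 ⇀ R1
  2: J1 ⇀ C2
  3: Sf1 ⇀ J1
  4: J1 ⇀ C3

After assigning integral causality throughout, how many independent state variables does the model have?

β3 |Sf1  (Sf1: flow source, stroke at near end)
β0 |J1  (1-jn J1 has f-setter on 3)
β1 |J1  (common-f at J1 fixed by 3)
β2 |J1  (J1 flow already set via bond 3)
β4 |J1  (1-jn J1 has f-setter on 3)

3  (C1, C2, C3 all integral)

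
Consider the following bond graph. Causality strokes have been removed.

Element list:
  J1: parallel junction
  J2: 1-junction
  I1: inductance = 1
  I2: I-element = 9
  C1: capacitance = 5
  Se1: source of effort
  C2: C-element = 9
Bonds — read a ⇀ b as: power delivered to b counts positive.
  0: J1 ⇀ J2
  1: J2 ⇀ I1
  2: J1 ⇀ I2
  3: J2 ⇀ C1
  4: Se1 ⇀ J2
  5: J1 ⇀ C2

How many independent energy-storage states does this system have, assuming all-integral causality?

4  (C1, C2, I1, I2 all integral)

b4 →J2  (Se1: effort source, stroke at far end)
b1 →I1  (I1: I, integral causality)
b0 →J2  (J2: bond 1 brought flow, rest push out)
b3 →J2  (J2: bond 1 brought flow, rest push out)
b2 →I2  (I2 integral (f out))
b5 →J1  (closing 0-jn rule on J1)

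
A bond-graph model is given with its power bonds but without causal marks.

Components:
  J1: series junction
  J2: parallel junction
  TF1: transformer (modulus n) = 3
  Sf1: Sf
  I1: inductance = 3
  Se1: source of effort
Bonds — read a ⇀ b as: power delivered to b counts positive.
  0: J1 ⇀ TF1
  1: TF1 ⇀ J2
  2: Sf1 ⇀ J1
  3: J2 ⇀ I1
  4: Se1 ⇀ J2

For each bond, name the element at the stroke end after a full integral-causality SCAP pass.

b0 |J1
b1 |TF1
b2 |Sf1
b3 |I1
b4 |J2

#2 stroke at Sf1  (Sf1 (Sf) sets flow on bond)
#4 stroke at J2  (Se1: effort source, stroke at far end)
#0 stroke at J1  (1-jn J1 has f-setter on 2)
#1 stroke at TF1  (common-e at J2 fixed by 4)
#3 stroke at I1  (0-jn J2 has e-setter on 4)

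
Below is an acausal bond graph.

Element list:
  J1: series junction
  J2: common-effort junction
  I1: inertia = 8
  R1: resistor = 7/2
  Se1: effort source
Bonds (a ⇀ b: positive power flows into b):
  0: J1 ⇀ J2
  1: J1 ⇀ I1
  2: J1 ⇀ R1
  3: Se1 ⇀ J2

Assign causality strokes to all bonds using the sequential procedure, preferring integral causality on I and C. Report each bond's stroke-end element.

bond 3 |J2  (Se1 (Se) sets effort on bond)
bond 0 |J1  (J2: bond 3 brought effort, rest push out)
bond 1 |I1  (I1 integral (f out))
bond 2 |J1  (1-jn J1 has f-setter on 1)

#0 stroke→J1
#1 stroke→I1
#2 stroke→J1
#3 stroke→J2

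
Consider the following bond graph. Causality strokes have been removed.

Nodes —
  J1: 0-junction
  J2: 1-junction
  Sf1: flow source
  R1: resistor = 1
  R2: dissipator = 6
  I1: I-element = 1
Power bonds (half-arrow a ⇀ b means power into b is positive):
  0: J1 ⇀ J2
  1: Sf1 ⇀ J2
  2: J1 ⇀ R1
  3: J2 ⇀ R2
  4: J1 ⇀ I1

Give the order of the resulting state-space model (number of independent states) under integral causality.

b1 stroke at Sf1  (source Sf1 imposes f)
b0 stroke at J2  (J2: bond 1 brought flow, rest push out)
b3 stroke at J2  (J2 flow already set via bond 1)
b4 stroke at I1  (I1 integral (f out))
b2 stroke at J1  (closing 0-jn rule on J1)

1  (I1 all integral)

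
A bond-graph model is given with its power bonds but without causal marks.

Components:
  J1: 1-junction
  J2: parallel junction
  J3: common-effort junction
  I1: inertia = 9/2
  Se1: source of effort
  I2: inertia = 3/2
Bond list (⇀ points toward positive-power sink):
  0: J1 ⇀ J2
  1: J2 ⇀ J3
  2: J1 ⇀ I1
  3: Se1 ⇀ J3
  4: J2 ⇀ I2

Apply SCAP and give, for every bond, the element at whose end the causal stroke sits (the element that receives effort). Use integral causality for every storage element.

b3 stroke at J3  (Se1: effort source, stroke at far end)
b1 stroke at J2  (J3 effort already set via bond 3)
b0 stroke at J1  (J2 effort already set via bond 1)
b4 stroke at I2  (J2: bond 1 brought effort, rest push out)
b2 stroke at I1  (J1 needs exactly one f-in)

#0 →J1
#1 →J2
#2 →I1
#3 →J3
#4 →I2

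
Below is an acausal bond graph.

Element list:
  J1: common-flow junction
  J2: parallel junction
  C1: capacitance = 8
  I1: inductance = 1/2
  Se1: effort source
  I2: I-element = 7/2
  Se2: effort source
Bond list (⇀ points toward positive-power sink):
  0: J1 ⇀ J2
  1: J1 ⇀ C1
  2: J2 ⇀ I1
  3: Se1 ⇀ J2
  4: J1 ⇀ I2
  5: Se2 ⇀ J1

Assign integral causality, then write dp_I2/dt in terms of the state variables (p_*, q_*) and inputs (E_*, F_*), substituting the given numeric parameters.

dp_I2/dt = -E_Se1 + E_Se2 - q_C1/8

bond 3 stroke→J2  (source Se1 imposes e)
bond 5 stroke→J1  (Se2 (Se) sets effort on bond)
bond 0 stroke→J1  (common-e at J2 fixed by 3)
bond 2 stroke→I1  (J2 effort already set via bond 3)
bond 1 stroke→J1  (prefer integral on C1)
bond 4 stroke→I2  (J1 needs exactly one f-in)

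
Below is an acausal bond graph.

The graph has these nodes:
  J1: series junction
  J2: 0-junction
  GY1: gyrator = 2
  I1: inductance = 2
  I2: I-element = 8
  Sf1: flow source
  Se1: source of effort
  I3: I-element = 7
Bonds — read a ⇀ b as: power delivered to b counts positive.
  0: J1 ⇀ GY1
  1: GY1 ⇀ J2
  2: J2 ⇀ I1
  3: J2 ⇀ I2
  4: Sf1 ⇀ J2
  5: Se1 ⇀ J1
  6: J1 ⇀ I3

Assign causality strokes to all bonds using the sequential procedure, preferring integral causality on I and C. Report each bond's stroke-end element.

β0 →J1
β1 →J2
β2 →I1
β3 →I2
β4 →Sf1
β5 →J1
β6 →I3

β4 →Sf1  (source Sf1 imposes f)
β5 →J1  (Se1 fixes effort; stroke away)
β2 →I1  (I1 outputs flow p/I1)
β3 →I2  (prefer integral on I2)
β1 →J2  (J2: last free bond brings effort in)
β0 →J1  (GY1 both-in/both-out from 1)
β6 →I3  (J1: last free bond brings flow in)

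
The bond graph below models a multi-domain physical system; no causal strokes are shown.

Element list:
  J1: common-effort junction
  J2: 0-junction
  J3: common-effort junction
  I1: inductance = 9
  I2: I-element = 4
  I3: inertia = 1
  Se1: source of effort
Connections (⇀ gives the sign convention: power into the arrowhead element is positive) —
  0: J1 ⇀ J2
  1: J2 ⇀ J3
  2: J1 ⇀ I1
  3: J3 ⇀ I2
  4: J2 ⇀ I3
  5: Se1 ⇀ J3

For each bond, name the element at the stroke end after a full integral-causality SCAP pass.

β5 stroke at J3  (Se1 (Se) sets effort on bond)
β1 stroke at J2  (J3: bond 5 brought effort, rest push out)
β3 stroke at I2  (0-jn J3 has e-setter on 5)
β0 stroke at J1  (common-e at J2 fixed by 1)
β4 stroke at I3  (J2: bond 1 brought effort, rest push out)
β2 stroke at I1  (J1 effort already set via bond 0)

bond 0 stroke at J1
bond 1 stroke at J2
bond 2 stroke at I1
bond 3 stroke at I2
bond 4 stroke at I3
bond 5 stroke at J3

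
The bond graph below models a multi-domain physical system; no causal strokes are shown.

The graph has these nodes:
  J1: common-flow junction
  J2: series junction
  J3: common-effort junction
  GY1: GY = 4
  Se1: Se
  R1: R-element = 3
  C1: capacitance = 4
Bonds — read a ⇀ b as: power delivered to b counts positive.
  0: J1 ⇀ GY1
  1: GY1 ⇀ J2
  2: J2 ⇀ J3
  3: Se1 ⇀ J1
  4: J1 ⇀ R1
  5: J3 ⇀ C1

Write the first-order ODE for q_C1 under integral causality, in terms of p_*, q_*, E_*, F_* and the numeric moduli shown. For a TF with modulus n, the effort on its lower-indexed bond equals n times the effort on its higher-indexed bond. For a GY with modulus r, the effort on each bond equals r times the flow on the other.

dq_C1/dt = E_Se1/4 - 3*q_C1/64

#3 |J1  (source Se1 imposes e)
#5 |J3  (C1 integral (e out))
#2 |J2  (common-e at J3 fixed by 5)
#1 |GY1  (J2 needs exactly one f-in)
#0 |GY1  (GY1: gyrator matches bond 1)
#4 |J1  (1-jn J1 has f-setter on 0)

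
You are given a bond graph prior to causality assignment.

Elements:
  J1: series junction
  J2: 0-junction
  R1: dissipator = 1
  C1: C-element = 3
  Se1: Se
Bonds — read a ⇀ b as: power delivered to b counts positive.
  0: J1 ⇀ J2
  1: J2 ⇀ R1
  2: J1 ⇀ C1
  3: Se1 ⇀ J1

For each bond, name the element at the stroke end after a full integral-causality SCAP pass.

b3 →J1  (Se1 (Se) sets effort on bond)
b2 →J1  (prefer integral on C1)
b0 →J2  (J1 needs exactly one f-in)
b1 →R1  (J2: bond 0 brought effort, rest push out)

#0 stroke→J2
#1 stroke→R1
#2 stroke→J1
#3 stroke→J1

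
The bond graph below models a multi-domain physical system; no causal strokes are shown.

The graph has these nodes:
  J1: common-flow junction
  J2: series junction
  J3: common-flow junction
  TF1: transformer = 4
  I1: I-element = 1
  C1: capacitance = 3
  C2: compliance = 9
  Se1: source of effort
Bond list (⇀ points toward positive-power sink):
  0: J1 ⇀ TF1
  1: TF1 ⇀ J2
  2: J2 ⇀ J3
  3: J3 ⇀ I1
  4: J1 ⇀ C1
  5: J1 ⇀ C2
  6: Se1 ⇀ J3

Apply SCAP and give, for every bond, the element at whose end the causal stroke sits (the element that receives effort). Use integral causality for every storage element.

β0 stroke at TF1
β1 stroke at J2
β2 stroke at J3
β3 stroke at I1
β4 stroke at J1
β5 stroke at J1
β6 stroke at J3

#6 stroke→J3  (Se1 fixes effort; stroke away)
#3 stroke→I1  (I1: I, integral causality)
#2 stroke→J3  (common-f at J3 fixed by 3)
#1 stroke→J2  (1-jn J2 has f-setter on 2)
#0 stroke→TF1  (TF1 one-in-one-out from 1)
#4 stroke→J1  (1-jn J1 has f-setter on 0)
#5 stroke→J1  (common-f at J1 fixed by 0)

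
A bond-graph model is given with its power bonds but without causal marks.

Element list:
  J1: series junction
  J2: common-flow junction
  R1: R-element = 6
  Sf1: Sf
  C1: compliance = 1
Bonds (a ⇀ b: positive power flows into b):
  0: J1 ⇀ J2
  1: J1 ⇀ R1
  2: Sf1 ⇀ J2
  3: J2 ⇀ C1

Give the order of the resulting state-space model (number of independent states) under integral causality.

1  (C1 all integral)

b2 stroke at Sf1  (Sf1 (Sf) sets flow on bond)
b0 stroke at J2  (J2 flow already set via bond 2)
b3 stroke at J2  (J2: bond 2 brought flow, rest push out)
b1 stroke at J1  (J1: bond 0 brought flow, rest push out)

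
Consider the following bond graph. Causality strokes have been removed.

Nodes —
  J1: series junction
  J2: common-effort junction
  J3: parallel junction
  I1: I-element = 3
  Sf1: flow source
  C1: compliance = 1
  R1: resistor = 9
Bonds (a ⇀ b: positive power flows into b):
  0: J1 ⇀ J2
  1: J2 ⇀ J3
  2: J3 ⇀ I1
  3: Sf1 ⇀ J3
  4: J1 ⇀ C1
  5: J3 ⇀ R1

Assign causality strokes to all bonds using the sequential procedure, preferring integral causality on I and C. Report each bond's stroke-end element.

#0 stroke→J2
#1 stroke→J3
#2 stroke→I1
#3 stroke→Sf1
#4 stroke→J1
#5 stroke→R1

bond 3 stroke→Sf1  (Sf1 (Sf) sets flow on bond)
bond 2 stroke→I1  (I1: I, integral causality)
bond 4 stroke→J1  (C1: C, integral causality)
bond 0 stroke→J2  (J1 needs exactly one f-in)
bond 1 stroke→J3  (J2: bond 0 brought effort, rest push out)
bond 5 stroke→R1  (J3: bond 1 brought effort, rest push out)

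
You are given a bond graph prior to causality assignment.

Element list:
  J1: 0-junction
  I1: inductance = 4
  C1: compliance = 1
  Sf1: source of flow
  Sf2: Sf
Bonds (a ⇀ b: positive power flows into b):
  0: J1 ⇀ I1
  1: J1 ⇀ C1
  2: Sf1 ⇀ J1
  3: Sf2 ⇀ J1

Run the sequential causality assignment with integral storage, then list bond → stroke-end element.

#0 stroke at I1
#1 stroke at J1
#2 stroke at Sf1
#3 stroke at Sf2

b2 stroke→Sf1  (Sf1 fixes flow; stroke at Sf1)
b3 stroke→Sf2  (source Sf2 imposes f)
b0 stroke→I1  (I1 outputs flow p/I1)
b1 stroke→J1  (closing 0-jn rule on J1)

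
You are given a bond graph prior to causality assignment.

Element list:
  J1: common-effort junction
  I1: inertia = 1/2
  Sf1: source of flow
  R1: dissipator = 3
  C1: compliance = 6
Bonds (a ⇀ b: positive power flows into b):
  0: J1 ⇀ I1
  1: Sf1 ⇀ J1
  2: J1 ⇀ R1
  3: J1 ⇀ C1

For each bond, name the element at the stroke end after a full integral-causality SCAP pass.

bond 0 |I1
bond 1 |Sf1
bond 2 |R1
bond 3 |J1

#1 |Sf1  (Sf1 fixes flow; stroke at Sf1)
#0 |I1  (I1 outputs flow p/I1)
#3 |J1  (C1: C, integral causality)
#2 |R1  (J1: bond 3 brought effort, rest push out)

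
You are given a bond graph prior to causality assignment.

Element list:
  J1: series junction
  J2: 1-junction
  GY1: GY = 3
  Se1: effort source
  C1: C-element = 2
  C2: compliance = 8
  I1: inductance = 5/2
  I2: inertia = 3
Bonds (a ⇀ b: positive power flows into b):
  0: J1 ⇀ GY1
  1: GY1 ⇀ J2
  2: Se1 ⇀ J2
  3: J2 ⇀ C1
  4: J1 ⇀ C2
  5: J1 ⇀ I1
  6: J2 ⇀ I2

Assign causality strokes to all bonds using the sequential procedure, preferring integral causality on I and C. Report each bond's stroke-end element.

#2 →J2  (Se1: effort source, stroke at far end)
#3 →J2  (C1 integral (e out))
#4 →J1  (C2 integral (e out))
#5 →I1  (I1 outputs flow p/I1)
#0 →J1  (J1 flow already set via bond 5)
#1 →J2  (GY GY1: same side as bond 0)
#6 →I2  (only one flow-in slot at J2)

bond 0 →J1
bond 1 →J2
bond 2 →J2
bond 3 →J2
bond 4 →J1
bond 5 →I1
bond 6 →I2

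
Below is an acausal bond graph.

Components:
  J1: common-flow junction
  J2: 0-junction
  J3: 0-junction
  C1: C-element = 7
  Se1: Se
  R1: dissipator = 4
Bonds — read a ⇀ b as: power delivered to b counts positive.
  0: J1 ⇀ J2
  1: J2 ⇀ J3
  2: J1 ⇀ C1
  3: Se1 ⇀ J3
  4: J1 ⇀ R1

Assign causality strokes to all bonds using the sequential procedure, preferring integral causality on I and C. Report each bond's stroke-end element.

β3 stroke at J3  (source Se1 imposes e)
β1 stroke at J2  (0-jn J3 has e-setter on 3)
β0 stroke at J1  (J2: bond 1 brought effort, rest push out)
β2 stroke at J1  (C1: C, integral causality)
β4 stroke at R1  (only one flow-in slot at J1)

bond 0 stroke→J1
bond 1 stroke→J2
bond 2 stroke→J1
bond 3 stroke→J3
bond 4 stroke→R1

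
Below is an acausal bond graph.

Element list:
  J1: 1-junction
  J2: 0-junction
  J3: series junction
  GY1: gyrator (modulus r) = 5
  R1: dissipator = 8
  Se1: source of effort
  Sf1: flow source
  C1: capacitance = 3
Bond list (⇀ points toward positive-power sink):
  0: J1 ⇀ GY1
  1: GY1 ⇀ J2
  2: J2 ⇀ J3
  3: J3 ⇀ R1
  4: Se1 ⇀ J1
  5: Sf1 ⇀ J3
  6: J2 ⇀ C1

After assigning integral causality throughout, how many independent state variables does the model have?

β4 →J1  (source Se1 imposes e)
β5 →Sf1  (Sf1 (Sf) sets flow on bond)
β0 →GY1  (closing 1-jn rule on J1)
β2 →J3  (common-f at J3 fixed by 5)
β3 →J3  (1-jn J3 has f-setter on 5)
β1 →GY1  (GY GY1: same side as bond 0)
β6 →J2  (closing 0-jn rule on J2)

1  (C1 all integral)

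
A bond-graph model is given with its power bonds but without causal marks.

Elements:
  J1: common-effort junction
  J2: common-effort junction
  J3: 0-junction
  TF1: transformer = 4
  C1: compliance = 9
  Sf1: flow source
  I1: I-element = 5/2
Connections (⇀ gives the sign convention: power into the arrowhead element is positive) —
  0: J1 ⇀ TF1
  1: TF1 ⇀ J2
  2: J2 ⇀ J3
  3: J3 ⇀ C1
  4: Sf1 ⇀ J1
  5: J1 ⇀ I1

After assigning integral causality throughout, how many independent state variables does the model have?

bond 4 |Sf1  (Sf1 fixes flow; stroke at Sf1)
bond 3 |J3  (C1 outputs effort q/C1)
bond 2 |J2  (0-jn J3 has e-setter on 3)
bond 1 |TF1  (J2 effort already set via bond 2)
bond 0 |J1  (TF TF1: opposite of bond 1)
bond 5 |I1  (0-jn J1 has e-setter on 0)

2  (C1, I1 all integral)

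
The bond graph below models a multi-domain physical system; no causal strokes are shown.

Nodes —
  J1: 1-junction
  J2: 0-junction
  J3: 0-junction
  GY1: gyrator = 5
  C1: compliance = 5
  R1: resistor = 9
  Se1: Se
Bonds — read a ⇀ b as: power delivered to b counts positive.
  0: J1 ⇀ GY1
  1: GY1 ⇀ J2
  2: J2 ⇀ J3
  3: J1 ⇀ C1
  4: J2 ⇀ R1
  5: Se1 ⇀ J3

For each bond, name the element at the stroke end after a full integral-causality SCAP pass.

β5 stroke→J3  (source Se1 imposes e)
β2 stroke→J2  (0-jn J3 has e-setter on 5)
β1 stroke→GY1  (J2 effort already set via bond 2)
β4 stroke→R1  (0-jn J2 has e-setter on 2)
β0 stroke→GY1  (GY GY1: same side as bond 1)
β3 stroke→J1  (common-f at J1 fixed by 0)

β0 stroke at GY1
β1 stroke at GY1
β2 stroke at J2
β3 stroke at J1
β4 stroke at R1
β5 stroke at J3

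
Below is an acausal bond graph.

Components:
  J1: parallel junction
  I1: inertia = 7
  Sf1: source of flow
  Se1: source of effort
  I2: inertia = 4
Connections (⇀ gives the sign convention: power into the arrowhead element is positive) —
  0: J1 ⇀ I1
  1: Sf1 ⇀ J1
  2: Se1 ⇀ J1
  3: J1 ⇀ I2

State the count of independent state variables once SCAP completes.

2  (I1, I2 all integral)

β1 →Sf1  (Sf1: flow source, stroke at near end)
β2 →J1  (source Se1 imposes e)
β0 →I1  (common-e at J1 fixed by 2)
β3 →I2  (0-jn J1 has e-setter on 2)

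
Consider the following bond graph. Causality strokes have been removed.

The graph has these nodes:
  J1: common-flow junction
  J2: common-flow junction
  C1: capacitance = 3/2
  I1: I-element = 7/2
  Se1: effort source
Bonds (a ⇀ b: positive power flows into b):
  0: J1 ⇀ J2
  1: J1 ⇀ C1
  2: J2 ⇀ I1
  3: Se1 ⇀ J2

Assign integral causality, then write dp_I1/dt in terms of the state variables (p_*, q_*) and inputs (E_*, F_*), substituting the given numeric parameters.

β3 |J2  (Se1 (Se) sets effort on bond)
β1 |J1  (C1 outputs effort q/C1)
β0 |J2  (J1: last free bond brings flow in)
β2 |I1  (only one flow-in slot at J2)

dp_I1/dt = E_Se1 - 2*q_C1/3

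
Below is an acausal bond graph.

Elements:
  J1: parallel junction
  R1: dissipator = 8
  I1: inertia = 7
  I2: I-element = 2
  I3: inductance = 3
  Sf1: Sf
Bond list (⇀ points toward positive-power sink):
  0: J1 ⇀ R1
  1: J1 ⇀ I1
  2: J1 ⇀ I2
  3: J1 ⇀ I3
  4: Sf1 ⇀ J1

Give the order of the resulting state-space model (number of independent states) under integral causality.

bond 4 →Sf1  (Sf1: flow source, stroke at near end)
bond 1 →I1  (I1: I, integral causality)
bond 2 →I2  (prefer integral on I2)
bond 3 →I3  (I3 integral (f out))
bond 0 →J1  (J1: last free bond brings effort in)

3  (I1, I2, I3 all integral)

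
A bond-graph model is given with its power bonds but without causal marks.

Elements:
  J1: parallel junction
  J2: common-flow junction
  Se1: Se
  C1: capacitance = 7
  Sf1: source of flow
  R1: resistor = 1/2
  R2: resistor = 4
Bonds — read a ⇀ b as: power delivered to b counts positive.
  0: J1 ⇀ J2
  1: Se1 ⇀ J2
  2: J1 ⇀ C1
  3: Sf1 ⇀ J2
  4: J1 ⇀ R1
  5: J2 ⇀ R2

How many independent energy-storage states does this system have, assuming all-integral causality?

b1 stroke at J2  (source Se1 imposes e)
b3 stroke at Sf1  (Sf1: flow source, stroke at near end)
b0 stroke at J2  (J2: bond 3 brought flow, rest push out)
b5 stroke at J2  (common-f at J2 fixed by 3)
b2 stroke at J1  (C1 outputs effort q/C1)
b4 stroke at R1  (common-e at J1 fixed by 2)

1  (C1 all integral)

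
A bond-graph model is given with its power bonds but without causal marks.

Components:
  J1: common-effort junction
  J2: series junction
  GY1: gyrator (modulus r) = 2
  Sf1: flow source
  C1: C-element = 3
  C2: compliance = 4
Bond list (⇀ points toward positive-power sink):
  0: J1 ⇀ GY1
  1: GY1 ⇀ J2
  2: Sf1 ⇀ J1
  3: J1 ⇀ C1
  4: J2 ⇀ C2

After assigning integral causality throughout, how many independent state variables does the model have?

bond 2 stroke at Sf1  (Sf1: flow source, stroke at near end)
bond 3 stroke at J1  (C1 integral (e out))
bond 0 stroke at GY1  (J1 effort already set via bond 3)
bond 1 stroke at GY1  (through GY1, causality inverts; strokes same side of GY1)
bond 4 stroke at J2  (J2: bond 1 brought flow, rest push out)

2  (C1, C2 all integral)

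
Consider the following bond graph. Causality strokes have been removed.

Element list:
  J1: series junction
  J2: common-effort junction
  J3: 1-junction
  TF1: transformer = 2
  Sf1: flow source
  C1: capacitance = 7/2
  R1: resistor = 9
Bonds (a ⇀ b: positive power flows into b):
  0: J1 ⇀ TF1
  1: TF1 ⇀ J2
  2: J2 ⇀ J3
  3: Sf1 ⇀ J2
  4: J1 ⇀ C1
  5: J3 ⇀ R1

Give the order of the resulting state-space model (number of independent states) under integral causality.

1  (C1 all integral)

β3 →Sf1  (source Sf1 imposes f)
β4 →J1  (C1 integral (e out))
β0 →TF1  (J1 needs exactly one f-in)
β1 →J2  (TF1: transformer flips bond 0)
β2 →J3  (0-jn J2 has e-setter on 1)
β5 →R1  (closing 1-jn rule on J3)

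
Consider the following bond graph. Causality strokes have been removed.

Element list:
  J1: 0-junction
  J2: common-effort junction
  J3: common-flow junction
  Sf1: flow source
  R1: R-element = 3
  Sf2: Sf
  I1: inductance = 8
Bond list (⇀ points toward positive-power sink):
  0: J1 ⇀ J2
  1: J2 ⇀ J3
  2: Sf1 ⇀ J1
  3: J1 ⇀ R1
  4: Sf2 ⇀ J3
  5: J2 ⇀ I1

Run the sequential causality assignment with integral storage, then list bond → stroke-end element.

b0 stroke at J2
b1 stroke at J3
b2 stroke at Sf1
b3 stroke at J1
b4 stroke at Sf2
b5 stroke at I1

β2 →Sf1  (source Sf1 imposes f)
β4 →Sf2  (Sf2: flow source, stroke at near end)
β1 →J3  (J3: bond 4 brought flow, rest push out)
β5 →I1  (I1: I, integral causality)
β0 →J2  (J2: last free bond brings effort in)
β3 →J1  (J1 needs exactly one e-in)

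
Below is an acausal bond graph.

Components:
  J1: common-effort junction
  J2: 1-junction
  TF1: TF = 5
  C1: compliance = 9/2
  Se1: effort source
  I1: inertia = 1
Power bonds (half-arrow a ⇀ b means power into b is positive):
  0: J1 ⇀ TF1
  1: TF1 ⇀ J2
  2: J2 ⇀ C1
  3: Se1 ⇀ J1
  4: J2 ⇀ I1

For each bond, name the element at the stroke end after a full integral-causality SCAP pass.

bond 0 stroke→TF1
bond 1 stroke→J2
bond 2 stroke→J2
bond 3 stroke→J1
bond 4 stroke→I1

b3 stroke→J1  (Se1: effort source, stroke at far end)
b0 stroke→TF1  (J1: bond 3 brought effort, rest push out)
b1 stroke→J2  (through TF1, causality passes straight; one stroke at TF1)
b2 stroke→J2  (C1 outputs effort q/C1)
b4 stroke→I1  (J2: last free bond brings flow in)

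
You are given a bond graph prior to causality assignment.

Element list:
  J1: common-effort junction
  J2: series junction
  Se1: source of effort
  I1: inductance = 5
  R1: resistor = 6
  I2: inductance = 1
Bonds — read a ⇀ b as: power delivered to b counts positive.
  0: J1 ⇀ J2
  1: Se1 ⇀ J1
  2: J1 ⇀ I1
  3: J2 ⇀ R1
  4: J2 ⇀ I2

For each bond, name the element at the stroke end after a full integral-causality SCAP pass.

β1 stroke at J1  (Se1 (Se) sets effort on bond)
β0 stroke at J2  (J1: bond 1 brought effort, rest push out)
β2 stroke at I1  (J1: bond 1 brought effort, rest push out)
β4 stroke at I2  (I2 outputs flow p/I2)
β3 stroke at J2  (J2: bond 4 brought flow, rest push out)

bond 0 stroke at J2
bond 1 stroke at J1
bond 2 stroke at I1
bond 3 stroke at J2
bond 4 stroke at I2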